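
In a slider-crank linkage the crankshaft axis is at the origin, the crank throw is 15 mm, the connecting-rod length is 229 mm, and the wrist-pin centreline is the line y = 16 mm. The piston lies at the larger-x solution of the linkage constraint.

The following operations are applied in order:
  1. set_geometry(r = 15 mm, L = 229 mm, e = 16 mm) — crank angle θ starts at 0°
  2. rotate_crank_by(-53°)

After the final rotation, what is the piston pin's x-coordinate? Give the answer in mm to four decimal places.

236.3115

set_geometry: r = 15 mm, L = 229 mm, e = 16 mm; θ ← 0°
rotate_crank_by(-53°): θ ← 0° -53° = -53°
crank pin P = (r cos θ, r sin θ) = (9.027225, -11.979533)
h = r sin θ − e = -11.979533 − 16 = -27.979533
x = r cos θ + √(L² − h²) = 9.027225 + √(52441.0 − 782.8542) = 9.027225 + 227.284284 = 236.311509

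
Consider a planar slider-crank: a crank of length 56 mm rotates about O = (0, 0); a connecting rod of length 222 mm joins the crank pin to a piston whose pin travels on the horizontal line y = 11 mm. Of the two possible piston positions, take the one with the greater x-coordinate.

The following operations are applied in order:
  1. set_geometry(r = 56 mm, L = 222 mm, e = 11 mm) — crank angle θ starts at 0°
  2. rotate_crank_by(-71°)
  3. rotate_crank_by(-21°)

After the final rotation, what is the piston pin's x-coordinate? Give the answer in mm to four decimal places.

209.7047

set_geometry: r = 56 mm, L = 222 mm, e = 11 mm; θ ← 0°
rotate_crank_by(-71°): θ ← 0° -71° = -71°
rotate_crank_by(-21°): θ ← -71° -21° = -92°
crank pin P = (r cos θ, r sin θ) = (-1.954372, -55.965886)
h = r sin θ − e = -55.965886 − 11 = -66.965886
x = r cos θ + √(L² − h²) = -1.954372 + √(49284.0 − 4484.4299) = -1.954372 + 211.659089 = 209.704717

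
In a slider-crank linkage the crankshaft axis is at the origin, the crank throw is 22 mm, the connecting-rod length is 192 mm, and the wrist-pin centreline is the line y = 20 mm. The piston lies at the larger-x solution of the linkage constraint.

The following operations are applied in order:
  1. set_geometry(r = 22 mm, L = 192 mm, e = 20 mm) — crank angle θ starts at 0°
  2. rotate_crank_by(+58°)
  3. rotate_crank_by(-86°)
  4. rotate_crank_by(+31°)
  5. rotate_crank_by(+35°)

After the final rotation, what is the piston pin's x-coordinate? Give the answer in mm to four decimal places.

set_geometry: r = 22 mm, L = 192 mm, e = 20 mm; θ ← 0°
rotate_crank_by(+58°): θ ← 0° +58° = 58°
rotate_crank_by(-86°): θ ← 58° -86° = -28°
rotate_crank_by(+31°): θ ← -28° +31° = 3°
rotate_crank_by(+35°): θ ← 3° +35° = 38°
crank pin P = (r cos θ, r sin θ) = (17.336237, 13.544552)
h = r sin θ − e = 13.544552 − 20 = -6.455448
x = r cos θ + √(L² − h²) = 17.336237 + √(36864.0 − 41.6728) = 17.336237 + 191.891446 = 209.227683

209.2277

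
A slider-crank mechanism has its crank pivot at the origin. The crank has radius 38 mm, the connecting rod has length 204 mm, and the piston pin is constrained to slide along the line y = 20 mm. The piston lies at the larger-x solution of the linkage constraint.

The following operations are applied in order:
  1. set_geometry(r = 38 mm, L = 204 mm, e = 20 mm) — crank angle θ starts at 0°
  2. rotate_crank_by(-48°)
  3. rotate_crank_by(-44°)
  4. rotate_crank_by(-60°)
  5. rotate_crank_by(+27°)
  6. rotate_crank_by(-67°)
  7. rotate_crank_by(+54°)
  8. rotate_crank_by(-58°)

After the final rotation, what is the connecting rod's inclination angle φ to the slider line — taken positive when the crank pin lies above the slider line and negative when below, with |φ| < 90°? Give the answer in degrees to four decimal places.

set_geometry: r = 38 mm, L = 204 mm, e = 20 mm; θ ← 0°
rotate_crank_by(-48°): θ ← 0° -48° = -48°
rotate_crank_by(-44°): θ ← -48° -44° = -92°
rotate_crank_by(-60°): θ ← -92° -60° = -152°
rotate_crank_by(+27°): θ ← -152° +27° = -125°
rotate_crank_by(-67°): θ ← -125° -67° = -192°
rotate_crank_by(+54°): θ ← -192° +54° = -138°
rotate_crank_by(-58°): θ ← -138° -58° = -196°
crank pin P = (r cos θ, r sin θ) = (-36.527944, 10.474220)
h = r sin θ − e = 10.474220 − 20 = -9.525780
sin φ = h / L = -9.525780 / 204 = -0.04669500
φ = arcsin(-0.04669500) = -2.676400°

-2.6764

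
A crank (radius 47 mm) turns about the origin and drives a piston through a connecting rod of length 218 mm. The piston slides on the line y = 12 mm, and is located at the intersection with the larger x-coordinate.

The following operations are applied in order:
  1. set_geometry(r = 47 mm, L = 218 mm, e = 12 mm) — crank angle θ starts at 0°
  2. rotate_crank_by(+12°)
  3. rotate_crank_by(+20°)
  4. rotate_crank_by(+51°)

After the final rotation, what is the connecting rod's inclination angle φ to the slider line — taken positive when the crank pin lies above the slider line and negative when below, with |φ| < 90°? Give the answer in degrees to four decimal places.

9.1456

set_geometry: r = 47 mm, L = 218 mm, e = 12 mm; θ ← 0°
rotate_crank_by(+12°): θ ← 0° +12° = 12°
rotate_crank_by(+20°): θ ← 12° +20° = 32°
rotate_crank_by(+51°): θ ← 32° +51° = 83°
crank pin P = (r cos θ, r sin θ) = (5.727859, 46.649669)
h = r sin θ − e = 46.649669 − 12 = 34.649669
sin φ = h / L = 34.649669 / 218 = 0.15894344
φ = arcsin(0.15894344) = 9.145575°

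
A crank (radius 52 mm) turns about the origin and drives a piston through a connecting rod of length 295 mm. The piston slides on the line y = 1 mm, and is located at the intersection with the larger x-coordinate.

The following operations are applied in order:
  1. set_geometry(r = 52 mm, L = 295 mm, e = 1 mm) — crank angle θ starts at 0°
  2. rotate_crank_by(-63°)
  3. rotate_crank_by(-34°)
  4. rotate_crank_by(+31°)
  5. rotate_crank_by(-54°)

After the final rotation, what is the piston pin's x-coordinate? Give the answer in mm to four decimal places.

set_geometry: r = 52 mm, L = 295 mm, e = 1 mm; θ ← 0°
rotate_crank_by(-63°): θ ← 0° -63° = -63°
rotate_crank_by(-34°): θ ← -63° -34° = -97°
rotate_crank_by(+31°): θ ← -97° +31° = -66°
rotate_crank_by(-54°): θ ← -66° -54° = -120°
crank pin P = (r cos θ, r sin θ) = (-26.000000, -45.033321)
h = r sin θ − e = -45.033321 − 1 = -46.033321
x = r cos θ + √(L² − h²) = -26.000000 + √(87025.0 − 2119.0666) = -26.000000 + 291.386227 = 265.386227

265.3862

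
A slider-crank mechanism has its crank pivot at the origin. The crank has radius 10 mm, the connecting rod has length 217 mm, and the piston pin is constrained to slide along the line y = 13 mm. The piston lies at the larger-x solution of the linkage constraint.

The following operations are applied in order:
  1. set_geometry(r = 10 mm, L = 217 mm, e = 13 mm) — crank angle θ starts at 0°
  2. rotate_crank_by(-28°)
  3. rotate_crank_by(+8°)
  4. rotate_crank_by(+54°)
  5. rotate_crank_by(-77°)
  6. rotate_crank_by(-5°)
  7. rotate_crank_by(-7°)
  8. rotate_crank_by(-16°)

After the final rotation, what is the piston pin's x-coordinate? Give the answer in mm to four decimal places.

set_geometry: r = 10 mm, L = 217 mm, e = 13 mm; θ ← 0°
rotate_crank_by(-28°): θ ← 0° -28° = -28°
rotate_crank_by(+8°): θ ← -28° +8° = -20°
rotate_crank_by(+54°): θ ← -20° +54° = 34°
rotate_crank_by(-77°): θ ← 34° -77° = -43°
rotate_crank_by(-5°): θ ← -43° -5° = -48°
rotate_crank_by(-7°): θ ← -48° -7° = -55°
rotate_crank_by(-16°): θ ← -55° -16° = -71°
crank pin P = (r cos θ, r sin θ) = (3.255682, -9.455186)
h = r sin θ − e = -9.455186 − 13 = -22.455186
x = r cos θ + √(L² − h²) = 3.255682 + √(47089.0 − 504.2354) = 3.255682 + 215.835040 = 219.090722

219.0907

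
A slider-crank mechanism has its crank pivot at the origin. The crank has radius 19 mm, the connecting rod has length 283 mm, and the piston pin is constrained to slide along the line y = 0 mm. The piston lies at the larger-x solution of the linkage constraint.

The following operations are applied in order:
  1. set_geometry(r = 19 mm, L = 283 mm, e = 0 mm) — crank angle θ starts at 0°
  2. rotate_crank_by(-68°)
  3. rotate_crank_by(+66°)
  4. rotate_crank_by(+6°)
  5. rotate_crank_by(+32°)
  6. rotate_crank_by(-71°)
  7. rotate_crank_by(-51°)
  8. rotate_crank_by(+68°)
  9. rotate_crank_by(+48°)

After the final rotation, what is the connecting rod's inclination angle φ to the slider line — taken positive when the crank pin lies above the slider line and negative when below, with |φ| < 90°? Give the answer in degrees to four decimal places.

set_geometry: r = 19 mm, L = 283 mm, e = 0 mm; θ ← 0°
rotate_crank_by(-68°): θ ← 0° -68° = -68°
rotate_crank_by(+66°): θ ← -68° +66° = -2°
rotate_crank_by(+6°): θ ← -2° +6° = 4°
rotate_crank_by(+32°): θ ← 4° +32° = 36°
rotate_crank_by(-71°): θ ← 36° -71° = -35°
rotate_crank_by(-51°): θ ← -35° -51° = -86°
rotate_crank_by(+68°): θ ← -86° +68° = -18°
rotate_crank_by(+48°): θ ← -18° +48° = 30°
crank pin P = (r cos θ, r sin θ) = (16.454483, 9.500000)
h = r sin θ − e = 9.500000 − 0 = 9.500000
sin φ = h / L = 9.500000 / 283 = 0.03356890
φ = arcsin(0.03356890) = 1.923718°

1.9237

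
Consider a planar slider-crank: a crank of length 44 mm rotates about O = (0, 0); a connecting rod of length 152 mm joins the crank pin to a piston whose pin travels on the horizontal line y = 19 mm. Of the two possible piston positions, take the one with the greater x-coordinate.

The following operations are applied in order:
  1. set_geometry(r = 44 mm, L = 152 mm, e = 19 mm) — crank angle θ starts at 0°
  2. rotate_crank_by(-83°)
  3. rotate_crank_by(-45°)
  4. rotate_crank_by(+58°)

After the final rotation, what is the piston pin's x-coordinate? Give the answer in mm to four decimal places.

154.5562

set_geometry: r = 44 mm, L = 152 mm, e = 19 mm; θ ← 0°
rotate_crank_by(-83°): θ ← 0° -83° = -83°
rotate_crank_by(-45°): θ ← -83° -45° = -128°
rotate_crank_by(+58°): θ ← -128° +58° = -70°
crank pin P = (r cos θ, r sin θ) = (15.048886, -41.346475)
h = r sin θ − e = -41.346475 − 19 = -60.346475
x = r cos θ + √(L² − h²) = 15.048886 + √(23104.0 − 3641.6971) = 15.048886 + 139.507358 = 154.556244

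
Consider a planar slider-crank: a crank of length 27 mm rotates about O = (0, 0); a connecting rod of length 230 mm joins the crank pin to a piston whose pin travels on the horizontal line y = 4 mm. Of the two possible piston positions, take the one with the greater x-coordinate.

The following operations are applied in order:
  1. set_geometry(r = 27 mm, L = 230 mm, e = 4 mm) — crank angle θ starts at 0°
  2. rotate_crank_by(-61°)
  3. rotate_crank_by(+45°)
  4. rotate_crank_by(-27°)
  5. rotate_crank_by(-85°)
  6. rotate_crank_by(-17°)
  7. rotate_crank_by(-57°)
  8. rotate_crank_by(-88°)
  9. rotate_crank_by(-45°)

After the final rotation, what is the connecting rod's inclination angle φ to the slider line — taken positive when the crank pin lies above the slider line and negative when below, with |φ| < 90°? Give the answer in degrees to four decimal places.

1.8464

set_geometry: r = 27 mm, L = 230 mm, e = 4 mm; θ ← 0°
rotate_crank_by(-61°): θ ← 0° -61° = -61°
rotate_crank_by(+45°): θ ← -61° +45° = -16°
rotate_crank_by(-27°): θ ← -16° -27° = -43°
rotate_crank_by(-85°): θ ← -43° -85° = -128°
rotate_crank_by(-17°): θ ← -128° -17° = -145°
rotate_crank_by(-57°): θ ← -145° -57° = -202°
rotate_crank_by(-88°): θ ← -202° -88° = -290°
rotate_crank_by(-45°): θ ← -290° -45° = -335°
crank pin P = (r cos θ, r sin θ) = (24.470310, 11.410693)
h = r sin θ − e = 11.410693 − 4 = 7.410693
sin φ = h / L = 7.410693 / 230 = 0.03222040
φ = arcsin(0.03222040) = 1.846413°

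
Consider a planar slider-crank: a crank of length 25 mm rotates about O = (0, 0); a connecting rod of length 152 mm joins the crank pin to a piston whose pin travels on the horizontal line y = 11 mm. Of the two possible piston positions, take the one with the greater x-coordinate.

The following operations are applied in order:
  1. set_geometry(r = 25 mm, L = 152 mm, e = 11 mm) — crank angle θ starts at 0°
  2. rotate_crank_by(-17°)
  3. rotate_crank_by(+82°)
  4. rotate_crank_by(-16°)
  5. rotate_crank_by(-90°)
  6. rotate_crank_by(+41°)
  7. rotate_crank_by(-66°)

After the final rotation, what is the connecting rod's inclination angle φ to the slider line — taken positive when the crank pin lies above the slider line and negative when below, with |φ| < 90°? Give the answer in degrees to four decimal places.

set_geometry: r = 25 mm, L = 152 mm, e = 11 mm; θ ← 0°
rotate_crank_by(-17°): θ ← 0° -17° = -17°
rotate_crank_by(+82°): θ ← -17° +82° = 65°
rotate_crank_by(-16°): θ ← 65° -16° = 49°
rotate_crank_by(-90°): θ ← 49° -90° = -41°
rotate_crank_by(+41°): θ ← -41° +41° = 0°
rotate_crank_by(-66°): θ ← 0° -66° = -66°
crank pin P = (r cos θ, r sin θ) = (10.168416, -22.838636)
h = r sin θ − e = -22.838636 − 11 = -33.838636
sin φ = h / L = -33.838636 / 152 = -0.22262261
φ = arcsin(-0.22262261) = -12.863118°

-12.8631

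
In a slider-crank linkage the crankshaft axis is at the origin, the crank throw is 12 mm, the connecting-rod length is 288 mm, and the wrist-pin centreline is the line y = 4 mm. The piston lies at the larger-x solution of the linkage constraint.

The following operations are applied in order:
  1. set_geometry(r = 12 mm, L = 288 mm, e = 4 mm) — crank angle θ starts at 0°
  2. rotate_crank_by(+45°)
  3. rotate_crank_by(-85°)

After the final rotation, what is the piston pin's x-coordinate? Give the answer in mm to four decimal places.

296.9542

set_geometry: r = 12 mm, L = 288 mm, e = 4 mm; θ ← 0°
rotate_crank_by(+45°): θ ← 0° +45° = 45°
rotate_crank_by(-85°): θ ← 45° -85° = -40°
crank pin P = (r cos θ, r sin θ) = (9.192533, -7.713451)
h = r sin θ − e = -7.713451 − 4 = -11.713451
x = r cos θ + √(L² − h²) = 9.192533 + √(82944.0 − 137.2049) = 9.192533 + 287.761698 = 296.954232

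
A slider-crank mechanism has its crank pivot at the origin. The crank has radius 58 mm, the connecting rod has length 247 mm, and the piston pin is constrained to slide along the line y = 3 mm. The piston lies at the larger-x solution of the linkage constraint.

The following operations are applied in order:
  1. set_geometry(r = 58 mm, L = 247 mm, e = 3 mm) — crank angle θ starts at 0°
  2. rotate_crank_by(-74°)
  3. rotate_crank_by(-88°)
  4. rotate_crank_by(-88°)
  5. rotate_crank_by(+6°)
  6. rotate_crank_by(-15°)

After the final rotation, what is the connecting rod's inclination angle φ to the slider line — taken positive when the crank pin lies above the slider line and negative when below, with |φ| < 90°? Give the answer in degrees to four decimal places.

set_geometry: r = 58 mm, L = 247 mm, e = 3 mm; θ ← 0°
rotate_crank_by(-74°): θ ← 0° -74° = -74°
rotate_crank_by(-88°): θ ← -74° -88° = -162°
rotate_crank_by(-88°): θ ← -162° -88° = -250°
rotate_crank_by(+6°): θ ← -250° +6° = -244°
rotate_crank_by(-15°): θ ← -244° -15° = -259°
crank pin P = (r cos θ, r sin θ) = (-11.066922, 56.934377)
h = r sin θ − e = 56.934377 − 3 = 53.934377
sin φ = h / L = 53.934377 / 247 = 0.21835780
φ = arcsin(0.21835780) = 12.612597°

12.6126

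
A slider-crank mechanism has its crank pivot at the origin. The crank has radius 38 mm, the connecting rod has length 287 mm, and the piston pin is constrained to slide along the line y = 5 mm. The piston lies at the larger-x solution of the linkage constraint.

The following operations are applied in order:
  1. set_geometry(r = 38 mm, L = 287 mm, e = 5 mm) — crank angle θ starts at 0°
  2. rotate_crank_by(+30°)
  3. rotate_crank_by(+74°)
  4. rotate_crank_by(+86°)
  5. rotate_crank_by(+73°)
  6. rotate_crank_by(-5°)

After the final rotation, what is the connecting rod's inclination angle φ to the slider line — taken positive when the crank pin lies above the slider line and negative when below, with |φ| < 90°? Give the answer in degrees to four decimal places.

set_geometry: r = 38 mm, L = 287 mm, e = 5 mm; θ ← 0°
rotate_crank_by(+30°): θ ← 0° +30° = 30°
rotate_crank_by(+74°): θ ← 30° +74° = 104°
rotate_crank_by(+86°): θ ← 104° +86° = 190°
rotate_crank_by(+73°): θ ← 190° +73° = 263°
rotate_crank_by(-5°): θ ← 263° -5° = 258°
crank pin P = (r cos θ, r sin θ) = (-7.900644, -37.169609)
h = r sin θ − e = -37.169609 − 5 = -42.169609
sin φ = h / L = -42.169609 / 287 = -0.14693243
φ = arcsin(-0.14693243) = -8.449198°

-8.4492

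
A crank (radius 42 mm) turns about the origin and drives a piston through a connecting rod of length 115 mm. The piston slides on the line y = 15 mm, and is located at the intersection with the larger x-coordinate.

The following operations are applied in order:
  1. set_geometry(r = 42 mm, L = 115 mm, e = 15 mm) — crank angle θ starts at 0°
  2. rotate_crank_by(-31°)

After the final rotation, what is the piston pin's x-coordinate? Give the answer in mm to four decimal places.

145.0108

set_geometry: r = 42 mm, L = 115 mm, e = 15 mm; θ ← 0°
rotate_crank_by(-31°): θ ← 0° -31° = -31°
crank pin P = (r cos θ, r sin θ) = (36.001027, -21.631599)
h = r sin θ − e = -21.631599 − 15 = -36.631599
x = r cos θ + √(L² − h²) = 36.001027 + √(13225.0 − 1341.8741) = 36.001027 + 109.009752 = 145.010778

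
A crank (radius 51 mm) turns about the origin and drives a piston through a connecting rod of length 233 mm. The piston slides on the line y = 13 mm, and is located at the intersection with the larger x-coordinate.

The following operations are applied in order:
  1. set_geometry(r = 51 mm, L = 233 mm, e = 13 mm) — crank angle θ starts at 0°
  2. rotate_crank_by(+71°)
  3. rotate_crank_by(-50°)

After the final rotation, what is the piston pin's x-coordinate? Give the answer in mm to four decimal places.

set_geometry: r = 51 mm, L = 233 mm, e = 13 mm; θ ← 0°
rotate_crank_by(+71°): θ ← 0° +71° = 71°
rotate_crank_by(-50°): θ ← 71° -50° = 21°
crank pin P = (r cos θ, r sin θ) = (47.612602, 18.276765)
h = r sin θ − e = 18.276765 − 13 = 5.276765
x = r cos θ + √(L² − h²) = 47.612602 + √(54289.0 − 27.8443) = 47.612602 + 232.940241 = 280.552842

280.5528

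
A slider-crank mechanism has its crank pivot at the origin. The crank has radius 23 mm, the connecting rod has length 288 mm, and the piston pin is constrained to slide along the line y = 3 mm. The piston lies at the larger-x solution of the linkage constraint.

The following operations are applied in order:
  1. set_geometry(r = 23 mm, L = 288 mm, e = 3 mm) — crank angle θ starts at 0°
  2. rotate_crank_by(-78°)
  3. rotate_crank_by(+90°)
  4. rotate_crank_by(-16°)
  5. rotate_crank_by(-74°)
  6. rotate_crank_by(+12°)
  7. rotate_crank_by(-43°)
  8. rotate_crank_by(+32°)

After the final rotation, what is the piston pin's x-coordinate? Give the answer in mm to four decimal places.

292.0507

set_geometry: r = 23 mm, L = 288 mm, e = 3 mm; θ ← 0°
rotate_crank_by(-78°): θ ← 0° -78° = -78°
rotate_crank_by(+90°): θ ← -78° +90° = 12°
rotate_crank_by(-16°): θ ← 12° -16° = -4°
rotate_crank_by(-74°): θ ← -4° -74° = -78°
rotate_crank_by(+12°): θ ← -78° +12° = -66°
rotate_crank_by(-43°): θ ← -66° -43° = -109°
rotate_crank_by(+32°): θ ← -109° +32° = -77°
crank pin P = (r cos θ, r sin θ) = (5.173874, -22.410511)
h = r sin θ − e = -22.410511 − 3 = -25.410511
x = r cos θ + √(L² − h²) = 5.173874 + √(82944.0 − 645.6941) = 5.173874 + 286.876813 = 292.050687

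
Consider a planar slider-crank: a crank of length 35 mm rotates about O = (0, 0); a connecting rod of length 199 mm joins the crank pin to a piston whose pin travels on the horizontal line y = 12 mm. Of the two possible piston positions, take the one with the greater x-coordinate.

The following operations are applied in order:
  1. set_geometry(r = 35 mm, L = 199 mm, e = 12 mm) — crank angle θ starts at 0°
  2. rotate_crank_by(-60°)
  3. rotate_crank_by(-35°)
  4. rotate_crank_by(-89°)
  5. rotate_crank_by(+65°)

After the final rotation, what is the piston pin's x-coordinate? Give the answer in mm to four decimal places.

set_geometry: r = 35 mm, L = 199 mm, e = 12 mm; θ ← 0°
rotate_crank_by(-60°): θ ← 0° -60° = -60°
rotate_crank_by(-35°): θ ← -60° -35° = -95°
rotate_crank_by(-89°): θ ← -95° -89° = -184°
rotate_crank_by(+65°): θ ← -184° +65° = -119°
crank pin P = (r cos θ, r sin θ) = (-16.968337, -30.611690)
h = r sin θ − e = -30.611690 − 12 = -42.611690
x = r cos θ + √(L² − h²) = -16.968337 + √(39601.0 − 1815.7561) = -16.968337 + 194.384269 = 177.415932

177.4159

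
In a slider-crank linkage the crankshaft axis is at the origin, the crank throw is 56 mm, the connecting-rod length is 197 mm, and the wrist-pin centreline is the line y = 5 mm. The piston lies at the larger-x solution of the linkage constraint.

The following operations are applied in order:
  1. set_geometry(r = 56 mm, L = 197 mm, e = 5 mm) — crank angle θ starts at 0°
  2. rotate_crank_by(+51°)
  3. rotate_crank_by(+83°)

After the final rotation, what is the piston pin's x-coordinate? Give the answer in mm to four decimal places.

set_geometry: r = 56 mm, L = 197 mm, e = 5 mm; θ ← 0°
rotate_crank_by(+51°): θ ← 0° +51° = 51°
rotate_crank_by(+83°): θ ← 51° +83° = 134°
crank pin P = (r cos θ, r sin θ) = (-38.900869, 40.283029)
h = r sin θ − e = 40.283029 − 5 = 35.283029
x = r cos θ + √(L² − h²) = -38.900869 + √(38809.0 − 1244.8921) = -38.900869 + 193.814622 = 154.913754

154.9138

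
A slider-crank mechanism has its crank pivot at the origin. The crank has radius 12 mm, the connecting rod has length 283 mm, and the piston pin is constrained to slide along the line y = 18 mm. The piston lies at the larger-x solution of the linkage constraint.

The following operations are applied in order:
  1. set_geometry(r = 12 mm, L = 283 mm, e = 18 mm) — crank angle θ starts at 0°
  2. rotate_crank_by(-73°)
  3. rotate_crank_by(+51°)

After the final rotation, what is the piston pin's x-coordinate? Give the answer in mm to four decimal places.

set_geometry: r = 12 mm, L = 283 mm, e = 18 mm; θ ← 0°
rotate_crank_by(-73°): θ ← 0° -73° = -73°
rotate_crank_by(+51°): θ ← -73° +51° = -22°
crank pin P = (r cos θ, r sin θ) = (11.126206, -4.495279)
h = r sin θ − e = -4.495279 − 18 = -22.495279
x = r cos θ + √(L² − h²) = 11.126206 + √(80089.0 − 506.0376) = 11.126206 + 282.104524 = 293.230730

293.2307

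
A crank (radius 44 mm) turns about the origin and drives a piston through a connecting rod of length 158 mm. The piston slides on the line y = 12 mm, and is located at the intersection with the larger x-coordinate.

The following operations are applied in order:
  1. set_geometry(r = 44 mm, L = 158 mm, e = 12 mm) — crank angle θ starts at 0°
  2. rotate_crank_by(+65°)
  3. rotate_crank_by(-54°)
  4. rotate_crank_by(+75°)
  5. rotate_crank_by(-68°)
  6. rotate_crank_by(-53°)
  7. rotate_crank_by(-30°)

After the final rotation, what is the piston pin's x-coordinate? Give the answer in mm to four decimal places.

set_geometry: r = 44 mm, L = 158 mm, e = 12 mm; θ ← 0°
rotate_crank_by(+65°): θ ← 0° +65° = 65°
rotate_crank_by(-54°): θ ← 65° -54° = 11°
rotate_crank_by(+75°): θ ← 11° +75° = 86°
rotate_crank_by(-68°): θ ← 86° -68° = 18°
rotate_crank_by(-53°): θ ← 18° -53° = -35°
rotate_crank_by(-30°): θ ← -35° -30° = -65°
crank pin P = (r cos θ, r sin θ) = (18.595204, -39.877543)
h = r sin θ − e = -39.877543 − 12 = -51.877543
x = r cos θ + √(L² − h²) = 18.595204 + √(24964.0 − 2691.2794) = 18.595204 + 149.240479 = 167.835683

167.8357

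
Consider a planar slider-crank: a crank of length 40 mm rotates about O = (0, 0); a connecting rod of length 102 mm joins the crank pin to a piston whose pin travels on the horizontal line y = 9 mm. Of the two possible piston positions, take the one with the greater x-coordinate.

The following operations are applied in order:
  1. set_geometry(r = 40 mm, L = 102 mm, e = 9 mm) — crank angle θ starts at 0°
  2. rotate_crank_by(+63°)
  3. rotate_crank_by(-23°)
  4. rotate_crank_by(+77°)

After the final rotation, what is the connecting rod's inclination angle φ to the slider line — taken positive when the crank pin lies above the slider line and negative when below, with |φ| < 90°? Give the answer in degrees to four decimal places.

set_geometry: r = 40 mm, L = 102 mm, e = 9 mm; θ ← 0°
rotate_crank_by(+63°): θ ← 0° +63° = 63°
rotate_crank_by(-23°): θ ← 63° -23° = 40°
rotate_crank_by(+77°): θ ← 40° +77° = 117°
crank pin P = (r cos θ, r sin θ) = (-18.159620, 35.640261)
h = r sin θ − e = 35.640261 − 9 = 26.640261
sin φ = h / L = 26.640261 / 102 = 0.26117903
φ = arcsin(0.26117903) = 15.140033°

15.1400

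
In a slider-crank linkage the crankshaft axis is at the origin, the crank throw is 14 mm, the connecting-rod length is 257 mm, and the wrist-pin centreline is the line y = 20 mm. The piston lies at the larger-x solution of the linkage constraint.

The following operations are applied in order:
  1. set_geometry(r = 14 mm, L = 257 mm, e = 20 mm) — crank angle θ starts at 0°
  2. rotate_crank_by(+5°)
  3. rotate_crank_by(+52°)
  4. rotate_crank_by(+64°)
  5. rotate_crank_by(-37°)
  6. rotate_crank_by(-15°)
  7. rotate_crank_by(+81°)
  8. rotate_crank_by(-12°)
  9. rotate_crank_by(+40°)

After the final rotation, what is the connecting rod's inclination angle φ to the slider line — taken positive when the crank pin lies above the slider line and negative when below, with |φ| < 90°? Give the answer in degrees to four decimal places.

-4.3541

set_geometry: r = 14 mm, L = 257 mm, e = 20 mm; θ ← 0°
rotate_crank_by(+5°): θ ← 0° +5° = 5°
rotate_crank_by(+52°): θ ← 5° +52° = 57°
rotate_crank_by(+64°): θ ← 57° +64° = 121°
rotate_crank_by(-37°): θ ← 121° -37° = 84°
rotate_crank_by(-15°): θ ← 84° -15° = 69°
rotate_crank_by(+81°): θ ← 69° +81° = 150°
rotate_crank_by(-12°): θ ← 150° -12° = 138°
rotate_crank_by(+40°): θ ← 138° +40° = 178°
crank pin P = (r cos θ, r sin θ) = (-13.991472, 0.488593)
h = r sin θ − e = 0.488593 − 20 = -19.511407
sin φ = h / L = -19.511407 / 257 = -0.07591987
φ = arcsin(-0.07591987) = -4.354078°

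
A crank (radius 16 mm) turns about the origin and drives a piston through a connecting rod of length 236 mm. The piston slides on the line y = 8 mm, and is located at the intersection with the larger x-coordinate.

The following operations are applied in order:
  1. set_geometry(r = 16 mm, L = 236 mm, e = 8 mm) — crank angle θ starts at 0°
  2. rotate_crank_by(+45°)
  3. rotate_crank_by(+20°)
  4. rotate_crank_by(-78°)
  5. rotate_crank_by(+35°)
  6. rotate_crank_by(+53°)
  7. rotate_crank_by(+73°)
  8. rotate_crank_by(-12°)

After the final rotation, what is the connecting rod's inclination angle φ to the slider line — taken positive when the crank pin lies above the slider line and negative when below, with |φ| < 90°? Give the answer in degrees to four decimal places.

0.7562

set_geometry: r = 16 mm, L = 236 mm, e = 8 mm; θ ← 0°
rotate_crank_by(+45°): θ ← 0° +45° = 45°
rotate_crank_by(+20°): θ ← 45° +20° = 65°
rotate_crank_by(-78°): θ ← 65° -78° = -13°
rotate_crank_by(+35°): θ ← -13° +35° = 22°
rotate_crank_by(+53°): θ ← 22° +53° = 75°
rotate_crank_by(+73°): θ ← 75° +73° = 148°
rotate_crank_by(-12°): θ ← 148° -12° = 136°
crank pin P = (r cos θ, r sin θ) = (-11.509437, 11.114534)
h = r sin θ − e = 11.114534 − 8 = 3.114534
sin φ = h / L = 3.114534 / 236 = 0.01319718
φ = arcsin(0.01319718) = 0.756165°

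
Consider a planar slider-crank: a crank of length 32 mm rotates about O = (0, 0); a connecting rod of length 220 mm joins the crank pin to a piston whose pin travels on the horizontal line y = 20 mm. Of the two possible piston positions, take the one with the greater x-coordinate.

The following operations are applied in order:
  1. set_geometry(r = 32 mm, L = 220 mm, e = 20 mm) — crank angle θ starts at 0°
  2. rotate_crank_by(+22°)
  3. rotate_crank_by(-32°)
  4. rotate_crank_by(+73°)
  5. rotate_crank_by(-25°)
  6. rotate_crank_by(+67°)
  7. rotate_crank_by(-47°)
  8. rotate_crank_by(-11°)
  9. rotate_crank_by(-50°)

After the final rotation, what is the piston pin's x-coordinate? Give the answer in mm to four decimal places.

250.8858

set_geometry: r = 32 mm, L = 220 mm, e = 20 mm; θ ← 0°
rotate_crank_by(+22°): θ ← 0° +22° = 22°
rotate_crank_by(-32°): θ ← 22° -32° = -10°
rotate_crank_by(+73°): θ ← -10° +73° = 63°
rotate_crank_by(-25°): θ ← 63° -25° = 38°
rotate_crank_by(+67°): θ ← 38° +67° = 105°
rotate_crank_by(-47°): θ ← 105° -47° = 58°
rotate_crank_by(-11°): θ ← 58° -11° = 47°
rotate_crank_by(-50°): θ ← 47° -50° = -3°
crank pin P = (r cos θ, r sin θ) = (31.956145, -1.674751)
h = r sin θ − e = -1.674751 − 20 = -21.674751
x = r cos θ + √(L² − h²) = 31.956145 + √(48400.0 − 469.7948) = 31.956145 + 218.929681 = 250.885826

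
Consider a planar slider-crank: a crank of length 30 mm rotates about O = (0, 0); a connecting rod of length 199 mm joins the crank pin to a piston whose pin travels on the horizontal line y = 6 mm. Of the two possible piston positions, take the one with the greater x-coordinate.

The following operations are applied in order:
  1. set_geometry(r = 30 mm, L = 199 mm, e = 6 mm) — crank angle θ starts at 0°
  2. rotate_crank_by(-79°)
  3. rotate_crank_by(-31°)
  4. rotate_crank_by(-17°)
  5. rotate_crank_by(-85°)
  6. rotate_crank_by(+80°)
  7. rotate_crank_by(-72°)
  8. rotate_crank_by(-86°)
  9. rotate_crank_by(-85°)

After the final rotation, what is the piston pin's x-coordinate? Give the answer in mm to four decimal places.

227.5012

set_geometry: r = 30 mm, L = 199 mm, e = 6 mm; θ ← 0°
rotate_crank_by(-79°): θ ← 0° -79° = -79°
rotate_crank_by(-31°): θ ← -79° -31° = -110°
rotate_crank_by(-17°): θ ← -110° -17° = -127°
rotate_crank_by(-85°): θ ← -127° -85° = -212°
rotate_crank_by(+80°): θ ← -212° +80° = -132°
rotate_crank_by(-72°): θ ← -132° -72° = -204°
rotate_crank_by(-86°): θ ← -204° -86° = -290°
rotate_crank_by(-85°): θ ← -290° -85° = -375°
crank pin P = (r cos θ, r sin θ) = (28.977775, -7.764571)
h = r sin θ − e = -7.764571 − 6 = -13.764571
x = r cos θ + √(L² − h²) = 28.977775 + √(39601.0 − 189.4634) = 28.977775 + 198.523390 = 227.501165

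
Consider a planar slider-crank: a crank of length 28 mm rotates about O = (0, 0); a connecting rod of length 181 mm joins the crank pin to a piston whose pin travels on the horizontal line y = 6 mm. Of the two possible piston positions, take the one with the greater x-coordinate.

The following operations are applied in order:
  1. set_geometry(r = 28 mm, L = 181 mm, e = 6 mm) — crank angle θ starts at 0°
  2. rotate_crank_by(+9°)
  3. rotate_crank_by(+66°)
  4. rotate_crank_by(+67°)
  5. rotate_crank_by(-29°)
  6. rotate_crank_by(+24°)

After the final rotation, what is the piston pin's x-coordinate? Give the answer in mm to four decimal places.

set_geometry: r = 28 mm, L = 181 mm, e = 6 mm; θ ← 0°
rotate_crank_by(+9°): θ ← 0° +9° = 9°
rotate_crank_by(+66°): θ ← 9° +66° = 75°
rotate_crank_by(+67°): θ ← 75° +67° = 142°
rotate_crank_by(-29°): θ ← 142° -29° = 113°
rotate_crank_by(+24°): θ ← 113° +24° = 137°
crank pin P = (r cos θ, r sin θ) = (-20.477904, 19.095954)
h = r sin θ − e = 19.095954 − 6 = 13.095954
x = r cos θ + √(L² − h²) = -20.477904 + √(32761.0 − 171.5040) = -20.477904 + 180.525610 = 160.047707

160.0477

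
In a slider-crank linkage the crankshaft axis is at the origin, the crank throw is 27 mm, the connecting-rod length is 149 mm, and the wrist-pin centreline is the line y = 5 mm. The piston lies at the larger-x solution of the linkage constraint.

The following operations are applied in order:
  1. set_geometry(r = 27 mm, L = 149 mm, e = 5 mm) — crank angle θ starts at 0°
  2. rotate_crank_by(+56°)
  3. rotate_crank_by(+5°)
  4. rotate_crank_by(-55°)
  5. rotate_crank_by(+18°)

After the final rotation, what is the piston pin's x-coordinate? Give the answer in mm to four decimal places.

set_geometry: r = 27 mm, L = 149 mm, e = 5 mm; θ ← 0°
rotate_crank_by(+56°): θ ← 0° +56° = 56°
rotate_crank_by(+5°): θ ← 56° +5° = 61°
rotate_crank_by(-55°): θ ← 61° -55° = 6°
rotate_crank_by(+18°): θ ← 6° +18° = 24°
crank pin P = (r cos θ, r sin θ) = (24.665727, 10.981889)
h = r sin θ − e = 10.981889 − 5 = 5.981889
x = r cos θ + √(L² − h²) = 24.665727 + √(22201.0 − 35.7830) = 24.665727 + 148.879874 = 173.545602

173.5456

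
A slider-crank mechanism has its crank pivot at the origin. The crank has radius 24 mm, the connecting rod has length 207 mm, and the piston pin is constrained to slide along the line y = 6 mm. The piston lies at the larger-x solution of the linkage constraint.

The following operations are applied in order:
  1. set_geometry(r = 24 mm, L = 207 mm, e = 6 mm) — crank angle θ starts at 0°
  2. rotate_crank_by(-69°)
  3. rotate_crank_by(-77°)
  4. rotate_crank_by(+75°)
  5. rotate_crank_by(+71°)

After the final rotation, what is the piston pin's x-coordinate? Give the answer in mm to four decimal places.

230.9130

set_geometry: r = 24 mm, L = 207 mm, e = 6 mm; θ ← 0°
rotate_crank_by(-69°): θ ← 0° -69° = -69°
rotate_crank_by(-77°): θ ← -69° -77° = -146°
rotate_crank_by(+75°): θ ← -146° +75° = -71°
rotate_crank_by(+71°): θ ← -71° +71° = 0°
crank pin P = (r cos θ, r sin θ) = (24.000000, 0.000000)
h = r sin θ − e = 0.000000 − 6 = -6.000000
x = r cos θ + √(L² − h²) = 24.000000 + √(42849.0 − 36.0000) = 24.000000 + 206.913025 = 230.913025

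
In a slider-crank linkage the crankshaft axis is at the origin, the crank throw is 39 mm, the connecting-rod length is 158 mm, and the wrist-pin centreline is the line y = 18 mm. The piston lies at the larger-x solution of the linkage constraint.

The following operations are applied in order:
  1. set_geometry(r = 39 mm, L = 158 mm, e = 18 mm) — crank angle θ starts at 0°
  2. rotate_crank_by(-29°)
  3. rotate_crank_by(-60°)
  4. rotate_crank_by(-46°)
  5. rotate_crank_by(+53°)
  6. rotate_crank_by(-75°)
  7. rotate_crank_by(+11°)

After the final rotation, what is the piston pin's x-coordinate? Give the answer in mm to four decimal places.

120.5704

set_geometry: r = 39 mm, L = 158 mm, e = 18 mm; θ ← 0°
rotate_crank_by(-29°): θ ← 0° -29° = -29°
rotate_crank_by(-60°): θ ← -29° -60° = -89°
rotate_crank_by(-46°): θ ← -89° -46° = -135°
rotate_crank_by(+53°): θ ← -135° +53° = -82°
rotate_crank_by(-75°): θ ← -82° -75° = -157°
rotate_crank_by(+11°): θ ← -157° +11° = -146°
crank pin P = (r cos θ, r sin θ) = (-32.332465, -21.808523)
h = r sin θ − e = -21.808523 − 18 = -39.808523
x = r cos θ + √(L² − h²) = -32.332465 + √(24964.0 − 1584.7185) = -32.332465 + 152.902850 = 120.570384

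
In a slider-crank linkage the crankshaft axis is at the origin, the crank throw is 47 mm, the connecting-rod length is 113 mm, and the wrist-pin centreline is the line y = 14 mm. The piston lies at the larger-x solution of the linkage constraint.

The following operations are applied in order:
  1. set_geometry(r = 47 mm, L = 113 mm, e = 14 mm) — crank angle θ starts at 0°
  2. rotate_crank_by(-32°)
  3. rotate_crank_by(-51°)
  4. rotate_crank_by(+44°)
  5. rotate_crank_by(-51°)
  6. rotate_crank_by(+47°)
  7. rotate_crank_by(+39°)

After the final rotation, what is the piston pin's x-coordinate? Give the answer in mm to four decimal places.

set_geometry: r = 47 mm, L = 113 mm, e = 14 mm; θ ← 0°
rotate_crank_by(-32°): θ ← 0° -32° = -32°
rotate_crank_by(-51°): θ ← -32° -51° = -83°
rotate_crank_by(+44°): θ ← -83° +44° = -39°
rotate_crank_by(-51°): θ ← -39° -51° = -90°
rotate_crank_by(+47°): θ ← -90° +47° = -43°
rotate_crank_by(+39°): θ ← -43° +39° = -4°
crank pin P = (r cos θ, r sin θ) = (46.885510, -3.278554)
h = r sin θ − e = -3.278554 − 14 = -17.278554
x = r cos θ + √(L² − h²) = 46.885510 + √(12769.0 − 298.5484) = 46.885510 + 111.671176 = 158.556686

158.5567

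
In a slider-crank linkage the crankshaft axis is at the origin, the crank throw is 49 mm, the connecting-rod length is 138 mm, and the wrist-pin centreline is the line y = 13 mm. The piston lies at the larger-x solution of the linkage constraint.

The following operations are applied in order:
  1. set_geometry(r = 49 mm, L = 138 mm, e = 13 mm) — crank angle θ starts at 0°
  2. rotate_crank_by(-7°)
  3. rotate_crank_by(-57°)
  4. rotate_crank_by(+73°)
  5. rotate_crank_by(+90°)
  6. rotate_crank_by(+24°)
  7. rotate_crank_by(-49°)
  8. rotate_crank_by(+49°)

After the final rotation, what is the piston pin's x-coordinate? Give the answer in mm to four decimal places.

set_geometry: r = 49 mm, L = 138 mm, e = 13 mm; θ ← 0°
rotate_crank_by(-7°): θ ← 0° -7° = -7°
rotate_crank_by(-57°): θ ← -7° -57° = -64°
rotate_crank_by(+73°): θ ← -64° +73° = 9°
rotate_crank_by(+90°): θ ← 9° +90° = 99°
rotate_crank_by(+24°): θ ← 99° +24° = 123°
rotate_crank_by(-49°): θ ← 123° -49° = 74°
rotate_crank_by(+49°): θ ← 74° +49° = 123°
crank pin P = (r cos θ, r sin θ) = (-26.687313, 41.094858)
h = r sin θ − e = 41.094858 − 13 = 28.094858
x = r cos θ + √(L² − h²) = -26.687313 + √(19044.0 − 789.3210) = -26.687313 + 135.109877 = 108.422565

108.4226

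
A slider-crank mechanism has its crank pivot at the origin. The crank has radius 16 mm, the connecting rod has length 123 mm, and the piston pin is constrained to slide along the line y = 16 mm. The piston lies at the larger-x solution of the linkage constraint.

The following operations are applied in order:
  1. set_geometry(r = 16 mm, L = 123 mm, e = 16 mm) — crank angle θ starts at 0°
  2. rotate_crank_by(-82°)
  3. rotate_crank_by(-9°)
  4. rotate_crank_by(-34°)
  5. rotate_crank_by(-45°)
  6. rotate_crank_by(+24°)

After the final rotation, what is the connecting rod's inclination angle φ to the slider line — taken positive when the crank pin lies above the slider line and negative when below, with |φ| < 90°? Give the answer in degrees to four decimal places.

set_geometry: r = 16 mm, L = 123 mm, e = 16 mm; θ ← 0°
rotate_crank_by(-82°): θ ← 0° -82° = -82°
rotate_crank_by(-9°): θ ← -82° -9° = -91°
rotate_crank_by(-34°): θ ← -91° -34° = -125°
rotate_crank_by(-45°): θ ← -125° -45° = -170°
rotate_crank_by(+24°): θ ← -170° +24° = -146°
crank pin P = (r cos θ, r sin θ) = (-13.264601, -8.947086)
h = r sin θ − e = -8.947086 − 16 = -24.947086
sin φ = h / L = -24.947086 / 123 = -0.20282184
φ = arcsin(-0.20282184) = -11.702021°

-11.7020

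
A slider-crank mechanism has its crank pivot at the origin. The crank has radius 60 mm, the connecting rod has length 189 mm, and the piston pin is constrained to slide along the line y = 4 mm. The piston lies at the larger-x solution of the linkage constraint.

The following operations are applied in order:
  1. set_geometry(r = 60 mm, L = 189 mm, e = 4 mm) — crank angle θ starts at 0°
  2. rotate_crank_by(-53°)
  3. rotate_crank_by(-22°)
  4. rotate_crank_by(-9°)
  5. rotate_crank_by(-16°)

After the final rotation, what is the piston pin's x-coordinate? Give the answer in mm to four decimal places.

167.7407

set_geometry: r = 60 mm, L = 189 mm, e = 4 mm; θ ← 0°
rotate_crank_by(-53°): θ ← 0° -53° = -53°
rotate_crank_by(-22°): θ ← -53° -22° = -75°
rotate_crank_by(-9°): θ ← -75° -9° = -84°
rotate_crank_by(-16°): θ ← -84° -16° = -100°
crank pin P = (r cos θ, r sin θ) = (-10.418891, -59.088465)
h = r sin θ − e = -59.088465 − 4 = -63.088465
x = r cos θ + √(L² − h²) = -10.418891 + √(35721.0 − 3980.1544) = -10.418891 + 178.159607 = 167.740716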